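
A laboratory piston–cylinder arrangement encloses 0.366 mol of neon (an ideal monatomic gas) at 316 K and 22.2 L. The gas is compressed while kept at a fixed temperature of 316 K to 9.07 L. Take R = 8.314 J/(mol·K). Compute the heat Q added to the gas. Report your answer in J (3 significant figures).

Isothermal ⇒ ΔU = 0, so Q = W = nRT ln(V₂/V₁).
Q = (0.366)(8.314)(316) ln(9.07/22.2) = 961.6 × -0.8951 = -860.7 J.

Q ≈ -861 J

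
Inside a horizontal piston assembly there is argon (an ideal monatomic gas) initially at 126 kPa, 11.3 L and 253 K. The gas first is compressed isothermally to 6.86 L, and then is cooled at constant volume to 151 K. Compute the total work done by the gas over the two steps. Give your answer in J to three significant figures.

W_total ≈ -711 J

Step 1 (isothermal): W = P₁V₁ ln(V₂/V₁) = (1424) ln(6.86/11.3) = -710.6 J.
Step 2 (isochoric): W = 0 (constant volume).
W_total = -710.6 + 0 = -710.6 J.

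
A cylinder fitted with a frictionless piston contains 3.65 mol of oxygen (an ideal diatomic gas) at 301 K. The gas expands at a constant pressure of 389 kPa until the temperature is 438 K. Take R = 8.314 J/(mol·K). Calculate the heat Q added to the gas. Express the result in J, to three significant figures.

Isobaric: W = nRΔT = (3.65)(8.314)(137) = 4157 J.
ΔU = nCᵥΔT with Cᵥ = 5R/2: ΔU = (3.65)(20.79)(137) = 10394 J.
Q = ΔU + W = 10394 + 4157 = 14551 J.

Q ≈ 14600 J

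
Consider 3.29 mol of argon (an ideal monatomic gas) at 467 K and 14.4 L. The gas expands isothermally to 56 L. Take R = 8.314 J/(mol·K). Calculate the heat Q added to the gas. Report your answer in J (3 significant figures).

Q ≈ 17300 J

Isothermal ⇒ ΔU = 0, so Q = W = nRT ln(V₂/V₁).
Q = (3.29)(8.314)(467) ln(56/14.4) = 12774 × 1.358 = 17349 J.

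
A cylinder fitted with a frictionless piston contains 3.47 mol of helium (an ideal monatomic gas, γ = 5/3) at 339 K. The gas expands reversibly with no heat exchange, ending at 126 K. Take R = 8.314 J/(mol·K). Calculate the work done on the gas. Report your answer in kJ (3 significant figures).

W ≈ -9.22 kJ

Adiabatic ⇒ Q = 0, so W_by = −ΔU = nCᵥ(T₁ − T₂).
Cᵥ = 3R/2 = 12.47 J/(mol·K).
W = (3.47)(12.47)(339 − 126) = 9217 J.
Work on gas = −W_by = -9217 J.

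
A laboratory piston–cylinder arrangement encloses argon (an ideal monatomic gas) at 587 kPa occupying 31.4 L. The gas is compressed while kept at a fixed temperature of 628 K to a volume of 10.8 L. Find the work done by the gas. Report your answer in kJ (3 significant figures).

Isothermal: W = nRT ln(V₂/V₁) = P₁V₁ ln(V₂/V₁).
P₁V₁ = (587 kPa)(31.4 L) = 18432 J.
W = 18432 × ln(10.8/31.4) = 18432 × -1.067
W_by_gas = -19672 J.

W ≈ -19.7 kJ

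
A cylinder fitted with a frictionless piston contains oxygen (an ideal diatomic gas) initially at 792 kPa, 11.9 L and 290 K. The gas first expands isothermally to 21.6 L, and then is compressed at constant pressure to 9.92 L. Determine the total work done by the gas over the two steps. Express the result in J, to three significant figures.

Step 1 (isothermal): W = P₁V₁ ln(V₂/V₁) = (9425) ln(21.6/11.9) = 5619 J.
After step 1: P = 436.3 kPa, V = 21.6 L, T = 290 K.
Step 2 (isobaric): W = PΔV = (436.3 kPa)(9.92 − 21.6 L) = -5096 J.
W_total = 5619 − 5096 = 522.3 J.

W_total ≈ 522 J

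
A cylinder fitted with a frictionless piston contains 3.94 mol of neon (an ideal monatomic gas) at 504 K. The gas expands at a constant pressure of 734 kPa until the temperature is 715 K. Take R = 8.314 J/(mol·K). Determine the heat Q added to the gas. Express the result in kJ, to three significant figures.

Q ≈ 17.3 kJ

Isobaric: W = nRΔT = (3.94)(8.314)(211) = 6912 J.
ΔU = nCᵥΔT with Cᵥ = 3R/2: ΔU = (3.94)(12.47)(211) = 10368 J.
Q = ΔU + W = 10368 + 6912 = 17279 J.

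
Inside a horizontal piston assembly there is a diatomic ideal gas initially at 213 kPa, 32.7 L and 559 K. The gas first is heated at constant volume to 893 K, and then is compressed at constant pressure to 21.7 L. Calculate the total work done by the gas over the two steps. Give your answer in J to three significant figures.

W_total ≈ -3740 J

Step 1 (isochoric): W = 0 (constant volume).
After step 1: P = 340.3 kPa (V unchanged).
Step 2 (isobaric): W = PΔV = (340.3 kPa)(21.7 − 32.7 L) = -3743 J.
W_total = 0 − 3743 = -3743 J.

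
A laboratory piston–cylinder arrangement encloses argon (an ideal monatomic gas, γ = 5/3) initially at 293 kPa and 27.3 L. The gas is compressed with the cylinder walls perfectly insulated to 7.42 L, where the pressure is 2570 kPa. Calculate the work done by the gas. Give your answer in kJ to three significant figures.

Adiabatic: W = (P₁V₁ − P₂V₂)/(γ − 1) with γ = 5/3.
P₁V₁ = 7999 J, P₂V₂ = 19069 J.
W = (7999 − 19069) / 0.6667 = -16606 J.

W ≈ -16.6 kJ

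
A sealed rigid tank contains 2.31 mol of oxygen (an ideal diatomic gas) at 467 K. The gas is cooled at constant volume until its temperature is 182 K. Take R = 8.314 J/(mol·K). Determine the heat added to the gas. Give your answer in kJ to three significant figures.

Constant volume ⇒ W = 0, so Q = ΔU = nCᵥΔT with Cᵥ = 5R/2 = 20.79 J/(mol·K).
ΔU = (2.31)(20.79)(182 − 467) = -13684 J.

Q ≈ -13.7 kJ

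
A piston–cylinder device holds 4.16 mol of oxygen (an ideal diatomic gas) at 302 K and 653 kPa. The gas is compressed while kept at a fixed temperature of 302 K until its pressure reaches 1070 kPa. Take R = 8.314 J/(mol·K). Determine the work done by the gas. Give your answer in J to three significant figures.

Isothermal process: W = nRT ln(V₂/V₁) = nRT ln(P₁/P₂).
W = (4.16)(8.314)(302) × ln(653/1070)
  = 10445 × ln(0.6103) = 10445 × -0.4938
W_by_gas = -5158 J.

W ≈ -5160 J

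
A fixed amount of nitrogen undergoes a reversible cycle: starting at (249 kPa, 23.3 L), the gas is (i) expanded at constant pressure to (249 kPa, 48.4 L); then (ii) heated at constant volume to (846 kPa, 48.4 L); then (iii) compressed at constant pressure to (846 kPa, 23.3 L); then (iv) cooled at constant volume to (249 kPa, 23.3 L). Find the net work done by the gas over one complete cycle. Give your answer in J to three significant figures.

W_net ≈ -15000 J

Constant-volume legs do no work.
W(i) = (249)(48.4 − 23.3) = 6250 J; W(iii) = (846)(23.3 − 48.4) = -21235 J.
W_net = 6250 − 21235 = -14985 J (the counter-clockwise enclosed area).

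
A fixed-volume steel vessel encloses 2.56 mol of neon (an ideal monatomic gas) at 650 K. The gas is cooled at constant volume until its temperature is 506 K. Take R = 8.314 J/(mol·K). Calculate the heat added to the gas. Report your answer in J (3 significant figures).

Constant volume ⇒ W = 0, so Q = ΔU = nCᵥΔT with Cᵥ = 3R/2 = 12.47 J/(mol·K).
ΔU = (2.56)(12.47)(506 − 650) = -4597 J.

Q ≈ -4600 J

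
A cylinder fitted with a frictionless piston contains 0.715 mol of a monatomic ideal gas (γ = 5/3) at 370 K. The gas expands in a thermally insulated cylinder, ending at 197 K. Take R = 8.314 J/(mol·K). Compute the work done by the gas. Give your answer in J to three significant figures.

W ≈ 1540 J

Adiabatic ⇒ Q = 0, so W_by = −ΔU = nCᵥ(T₁ − T₂).
Cᵥ = 3R/2 = 12.47 J/(mol·K).
W = (0.715)(12.47)(370 − 197) = 1543 J.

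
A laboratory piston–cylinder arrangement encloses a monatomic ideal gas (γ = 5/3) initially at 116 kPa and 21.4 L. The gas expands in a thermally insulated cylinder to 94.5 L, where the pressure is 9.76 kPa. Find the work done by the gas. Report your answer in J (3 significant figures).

W ≈ 2340 J

Adiabatic: W = (P₁V₁ − P₂V₂)/(γ − 1) with γ = 5/3.
P₁V₁ = 2482 J, P₂V₂ = 922.3 J.
W = (2482 − 922.3) / 0.6667 = 2340 J.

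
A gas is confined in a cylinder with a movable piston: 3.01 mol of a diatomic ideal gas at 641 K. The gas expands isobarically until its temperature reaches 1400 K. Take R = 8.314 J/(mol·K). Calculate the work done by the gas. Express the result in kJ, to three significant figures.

Isobaric: W = P ΔV = nR ΔT.
W = (3.01)(8.314)(1400 − 641) = 18994 J.

W ≈ 19.0 kJ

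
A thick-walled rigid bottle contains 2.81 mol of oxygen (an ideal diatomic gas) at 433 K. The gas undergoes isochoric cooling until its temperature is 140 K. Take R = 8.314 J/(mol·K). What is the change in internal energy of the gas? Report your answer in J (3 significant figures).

ΔU ≈ -17100 J

Constant volume ⇒ W = 0, so Q = ΔU = nCᵥΔT with Cᵥ = 5R/2 = 20.79 J/(mol·K).
ΔU = (2.81)(20.79)(140 − 433) = -17113 J.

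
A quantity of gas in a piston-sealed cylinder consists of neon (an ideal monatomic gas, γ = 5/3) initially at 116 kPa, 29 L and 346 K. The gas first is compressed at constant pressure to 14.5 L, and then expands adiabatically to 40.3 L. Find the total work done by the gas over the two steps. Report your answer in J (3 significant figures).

W_total ≈ -435 J

Step 1 (isobaric): W = PΔV = (116 kPa)(14.5 − 29 L) = -1682 J.
After step 1: P = 116 kPa, V = 14.5 L, T = 173 K.
Step 2 (adiabatic): W = (P₁V₁ − P₂V₂)/(γ−1) = (1682 − 850.9)/0.667 = 1247 J.
W_total = -1682 + 1247 = -435.3 J.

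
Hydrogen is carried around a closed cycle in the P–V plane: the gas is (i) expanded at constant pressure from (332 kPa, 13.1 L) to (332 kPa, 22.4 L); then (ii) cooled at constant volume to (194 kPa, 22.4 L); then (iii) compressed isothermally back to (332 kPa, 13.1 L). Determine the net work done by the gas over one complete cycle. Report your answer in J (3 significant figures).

W_net ≈ 756 J

Leg (i): W = PΔV = (332)(22.4 − 13.1) = 3088 J.
Leg (ii): W = 0.
Leg (iii): W = PᵢVᵢ ln(V_f/Vᵢ) = (4346) ln(13.1/22.4) = -2331 J.
W_net = 3088 − 2331 = 756.4 J.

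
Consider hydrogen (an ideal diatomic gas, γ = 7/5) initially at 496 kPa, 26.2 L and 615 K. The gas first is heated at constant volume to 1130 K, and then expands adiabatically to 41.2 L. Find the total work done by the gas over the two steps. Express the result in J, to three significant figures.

W_total ≈ 9890 J

Step 1 (isochoric): W = 0 (constant volume).
After step 1: P = 911.3 kPa (V unchanged).
Step 2 (adiabatic): W = (P₁V₁ − P₂V₂)/(γ−1) = (23877 − 19923)/0.4 = 9887 J.
W_total = 0 + 9887 = 9887 J.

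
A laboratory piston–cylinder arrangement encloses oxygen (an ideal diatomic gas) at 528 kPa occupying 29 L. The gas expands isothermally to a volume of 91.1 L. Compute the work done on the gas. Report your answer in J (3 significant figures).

W ≈ -17500 J

Isothermal: W = nRT ln(V₂/V₁) = P₁V₁ ln(V₂/V₁).
P₁V₁ = (528 kPa)(29 L) = 15312 J.
W = 15312 × ln(91.1/29) = 15312 × 1.145
W_by_gas = 17527 J; work on gas = −W_by = -17527 J.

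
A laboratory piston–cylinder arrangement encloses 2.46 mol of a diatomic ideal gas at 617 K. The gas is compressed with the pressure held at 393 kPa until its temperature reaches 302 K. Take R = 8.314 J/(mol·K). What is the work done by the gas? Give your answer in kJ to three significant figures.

W ≈ -6.44 kJ

Isobaric: W = P ΔV = nR ΔT.
W = (2.46)(8.314)(302 − 617) = -6443 J.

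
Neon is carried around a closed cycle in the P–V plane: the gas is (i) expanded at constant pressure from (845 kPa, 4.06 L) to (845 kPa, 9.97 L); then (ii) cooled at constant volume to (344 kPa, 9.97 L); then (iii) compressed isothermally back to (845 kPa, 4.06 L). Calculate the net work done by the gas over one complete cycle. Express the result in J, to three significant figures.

Leg (i): W = PΔV = (845)(9.97 − 4.06) = 4994 J.
Leg (ii): W = 0.
Leg (iii): W = PᵢVᵢ ln(V_f/Vᵢ) = (3430) ln(4.06/9.97) = -3081 J.
W_net = 4994 − 3081 = 1913 J.

W_net ≈ 1910 J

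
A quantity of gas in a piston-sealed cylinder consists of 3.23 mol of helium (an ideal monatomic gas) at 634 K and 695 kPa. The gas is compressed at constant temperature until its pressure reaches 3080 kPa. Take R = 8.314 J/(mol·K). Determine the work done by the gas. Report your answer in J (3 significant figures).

W ≈ -25300 J

Isothermal process: W = nRT ln(V₂/V₁) = nRT ln(P₁/P₂).
W = (3.23)(8.314)(634) × ln(695/3080)
  = 17026 × ln(0.2256) = 17026 × -1.489
W_by_gas = -25347 J.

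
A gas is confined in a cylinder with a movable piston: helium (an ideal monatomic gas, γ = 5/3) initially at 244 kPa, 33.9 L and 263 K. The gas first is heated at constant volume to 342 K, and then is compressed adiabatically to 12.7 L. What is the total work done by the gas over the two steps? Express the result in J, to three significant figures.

W_total ≈ -14900 J

Step 1 (isochoric): W = 0 (constant volume).
After step 1: P = 317.3 kPa (V unchanged).
Step 2 (adiabatic): W = (P₁V₁ − P₂V₂)/(γ−1) = (10756 − 20698)/0.667 = -14912 J.
W_total = 0 − 14912 = -14912 J.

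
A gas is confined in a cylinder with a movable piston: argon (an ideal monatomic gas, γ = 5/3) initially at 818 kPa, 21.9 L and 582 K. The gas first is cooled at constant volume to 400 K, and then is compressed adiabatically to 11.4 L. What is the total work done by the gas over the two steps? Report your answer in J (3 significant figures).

W_total ≈ -10100 J

Step 1 (isochoric): W = 0 (constant volume).
After step 1: P = 562.2 kPa (V unchanged).
Step 2 (adiabatic): W = (P₁V₁ − P₂V₂)/(γ−1) = (12312 − 19027)/0.667 = -10072 J.
W_total = 0 − 10072 = -10072 J.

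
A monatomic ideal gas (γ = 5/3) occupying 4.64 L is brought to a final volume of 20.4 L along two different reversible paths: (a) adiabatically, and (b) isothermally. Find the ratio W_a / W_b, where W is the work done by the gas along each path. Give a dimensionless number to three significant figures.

W_a / W_b ≈ 0.636

Path (a) adiabatic: W = P₁V₁(1 − (V₁/V₂)^(γ−1))/(γ−1) → W_a/(P₁V₁) = 0.9411.
Path (b) isothermal: W = P₁V₁ ln(V₂/V₁) → W_b/(P₁V₁) = 1.481.
W_a / W_b = 0.9411 / 1.481 = 0.6355.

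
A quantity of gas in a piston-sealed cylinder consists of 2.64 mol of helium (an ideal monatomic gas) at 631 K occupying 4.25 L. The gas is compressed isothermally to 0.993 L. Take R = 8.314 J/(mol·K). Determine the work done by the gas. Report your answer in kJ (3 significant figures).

W ≈ -20.1 kJ

Isothermal: W = nRT ln(V₂/V₁).
W = (2.64)(8.314)(631) × ln(0.993/4.25)
  = 13850 × -1.454
W_by_gas = -20137 J.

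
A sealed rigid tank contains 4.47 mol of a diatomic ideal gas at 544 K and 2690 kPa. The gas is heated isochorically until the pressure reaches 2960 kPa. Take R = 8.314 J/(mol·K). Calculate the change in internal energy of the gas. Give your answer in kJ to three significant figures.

Constant volume ⇒ W = 0, so Q = ΔU = nCᵥΔT with Cᵥ = 5R/2 = 20.79 J/(mol·K).
At constant V, T₂/T₁ = P₂/P₁ ⇒ ΔT = T₁(P₂/P₁ − 1) = 544·(2960/2690 − 1) = 54.6 K.
ΔU = (4.47)(20.79)(54.6) = 5073 J.

ΔU ≈ 5.07 kJ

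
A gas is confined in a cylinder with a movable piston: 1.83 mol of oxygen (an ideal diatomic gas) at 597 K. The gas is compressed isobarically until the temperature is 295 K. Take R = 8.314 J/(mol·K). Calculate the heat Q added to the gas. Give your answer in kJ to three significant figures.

Isobaric: W = nRΔT = (1.83)(8.314)(-302) = -4595 J.
ΔU = nCᵥΔT with Cᵥ = 5R/2: ΔU = (1.83)(20.79)(-302) = -11487 J.
Q = ΔU + W = -11487 − 4595 = -16082 J.

Q ≈ -16.1 kJ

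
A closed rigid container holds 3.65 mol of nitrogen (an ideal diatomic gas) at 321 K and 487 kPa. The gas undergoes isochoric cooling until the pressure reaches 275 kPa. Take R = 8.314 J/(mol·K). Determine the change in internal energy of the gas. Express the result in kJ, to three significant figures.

Constant volume ⇒ W = 0, so Q = ΔU = nCᵥΔT with Cᵥ = 5R/2 = 20.79 J/(mol·K).
At constant V, T₂/T₁ = P₂/P₁ ⇒ ΔT = T₁(P₂/P₁ − 1) = 321·(275/487 − 1) = -139.7 K.
ΔU = (3.65)(20.79)(-139.7) = -10601 J.

ΔU ≈ -10.6 kJ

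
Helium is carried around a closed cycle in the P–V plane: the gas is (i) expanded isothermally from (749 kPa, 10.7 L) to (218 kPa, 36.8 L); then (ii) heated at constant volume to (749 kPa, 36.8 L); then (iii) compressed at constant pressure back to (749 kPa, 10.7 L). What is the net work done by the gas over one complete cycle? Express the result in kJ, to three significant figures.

W_net ≈ -9.65 kJ

Leg (i): W = PᵢVᵢ ln(V_f/Vᵢ) = (8014) ln(36.8/10.7) = 9900 J.
Leg (ii): W = 0.
Leg (iii): W = PΔV = (749)(10.7 − 36.8) = -19549 J.
W_net = 9900 − 19549 = -9649 J.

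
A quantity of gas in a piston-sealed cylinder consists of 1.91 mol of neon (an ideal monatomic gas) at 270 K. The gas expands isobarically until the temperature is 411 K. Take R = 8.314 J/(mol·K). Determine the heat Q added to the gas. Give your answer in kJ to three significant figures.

Q ≈ 5.60 kJ

Isobaric: W = nRΔT = (1.91)(8.314)(141) = 2239 J.
ΔU = nCᵥΔT with Cᵥ = 3R/2: ΔU = (1.91)(12.47)(141) = 3359 J.
Q = ΔU + W = 3359 + 2239 = 5598 J.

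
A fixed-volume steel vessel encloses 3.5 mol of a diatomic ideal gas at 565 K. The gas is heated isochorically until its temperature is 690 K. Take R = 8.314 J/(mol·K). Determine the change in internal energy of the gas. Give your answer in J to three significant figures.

Constant volume ⇒ W = 0, so Q = ΔU = nCᵥΔT with Cᵥ = 5R/2 = 20.79 J/(mol·K).
ΔU = (3.5)(20.79)(690 − 565) = 9093 J.

ΔU ≈ 9090 J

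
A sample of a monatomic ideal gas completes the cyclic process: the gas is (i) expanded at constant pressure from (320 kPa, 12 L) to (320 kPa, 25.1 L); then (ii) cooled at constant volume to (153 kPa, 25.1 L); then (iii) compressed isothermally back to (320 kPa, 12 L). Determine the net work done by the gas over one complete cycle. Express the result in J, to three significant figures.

W_net ≈ 1360 J

Leg (i): W = PΔV = (320)(25.1 − 12) = 4192 J.
Leg (ii): W = 0.
Leg (iii): W = PᵢVᵢ ln(V_f/Vᵢ) = (3840) ln(12/25.1) = -2834 J.
W_net = 4192 − 2834 = 1358 J.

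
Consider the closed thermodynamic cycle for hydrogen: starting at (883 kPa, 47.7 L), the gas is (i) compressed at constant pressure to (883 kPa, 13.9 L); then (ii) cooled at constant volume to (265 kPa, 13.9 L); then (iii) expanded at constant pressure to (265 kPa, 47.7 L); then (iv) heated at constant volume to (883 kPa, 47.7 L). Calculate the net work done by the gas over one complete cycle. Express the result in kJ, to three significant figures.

W_net ≈ -20.9 kJ

Constant-volume legs do no work.
W(i) = (883)(13.9 − 47.7) = -29845 J; W(iii) = (265)(47.7 − 13.9) = 8957 J.
W_net = -29845 + 8957 = -20888 J (the counter-clockwise enclosed area).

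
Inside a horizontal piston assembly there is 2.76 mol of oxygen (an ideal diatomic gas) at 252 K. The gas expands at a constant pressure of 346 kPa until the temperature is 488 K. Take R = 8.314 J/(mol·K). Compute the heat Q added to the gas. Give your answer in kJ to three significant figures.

Q ≈ 19.0 kJ

Isobaric: W = nRΔT = (2.76)(8.314)(236) = 5415 J.
ΔU = nCᵥΔT with Cᵥ = 5R/2: ΔU = (2.76)(20.79)(236) = 13539 J.
Q = ΔU + W = 13539 + 5415 = 18954 J.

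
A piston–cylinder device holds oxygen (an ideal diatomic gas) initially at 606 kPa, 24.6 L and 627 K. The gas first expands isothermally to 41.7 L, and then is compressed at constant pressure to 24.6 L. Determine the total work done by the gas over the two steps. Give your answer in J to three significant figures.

Step 1 (isothermal): W = P₁V₁ ln(V₂/V₁) = (14908) ln(41.7/24.6) = 7868 J.
After step 1: P = 357.5 kPa, V = 41.7 L, T = 627 K.
Step 2 (isobaric): W = PΔV = (357.5 kPa)(24.6 − 41.7 L) = -6113 J.
W_total = 7868 − 6113 = 1754 J.

W_total ≈ 1750 J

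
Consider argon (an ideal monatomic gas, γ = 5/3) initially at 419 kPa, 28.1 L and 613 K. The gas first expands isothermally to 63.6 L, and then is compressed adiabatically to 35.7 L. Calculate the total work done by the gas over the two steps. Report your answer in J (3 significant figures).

Step 1 (isothermal): W = P₁V₁ ln(V₂/V₁) = (11774) ln(63.6/28.1) = 9617 J.
After step 1: P = 185.1 kPa, V = 63.6 L, T = 613 K.
Step 2 (adiabatic): W = (P₁V₁ − P₂V₂)/(γ−1) = (11774 − 17303)/0.667 = -8293 J.
W_total = 9617 − 8293 = 1324 J.

W_total ≈ 1320 J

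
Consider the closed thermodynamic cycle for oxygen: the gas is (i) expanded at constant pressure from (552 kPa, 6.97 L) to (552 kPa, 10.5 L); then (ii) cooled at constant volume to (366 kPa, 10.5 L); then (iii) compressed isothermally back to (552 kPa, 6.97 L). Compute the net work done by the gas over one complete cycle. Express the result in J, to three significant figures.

W_net ≈ 374 J

Leg (i): W = PΔV = (552)(10.5 − 6.97) = 1949 J.
Leg (ii): W = 0.
Leg (iii): W = PᵢVᵢ ln(V_f/Vᵢ) = (3843) ln(6.97/10.5) = -1575 J.
W_net = 1949 − 1575 = 373.9 J.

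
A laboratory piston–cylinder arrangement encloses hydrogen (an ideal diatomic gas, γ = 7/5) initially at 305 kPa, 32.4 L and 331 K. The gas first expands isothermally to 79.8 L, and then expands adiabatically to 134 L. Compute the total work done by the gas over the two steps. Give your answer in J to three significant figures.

Step 1 (isothermal): W = P₁V₁ ln(V₂/V₁) = (9882) ln(79.8/32.4) = 8907 J.
After step 1: P = 123.8 kPa, V = 79.8 L, T = 331 K.
Step 2 (adiabatic): W = (P₁V₁ − P₂V₂)/(γ−1) = (9882 − 8032)/0.4 = 4626 J.
W_total = 8907 + 4626 = 13533 J.

W_total ≈ 13500 J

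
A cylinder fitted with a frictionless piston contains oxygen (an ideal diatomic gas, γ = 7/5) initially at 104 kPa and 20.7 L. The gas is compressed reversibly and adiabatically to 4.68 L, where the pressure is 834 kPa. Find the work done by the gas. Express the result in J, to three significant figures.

Adiabatic: W = (P₁V₁ − P₂V₂)/(γ − 1) with γ = 7/5.
P₁V₁ = 2153 J, P₂V₂ = 3903 J.
W = (2153 − 3903) / 0.4 = -4376 J.

W ≈ -4380 J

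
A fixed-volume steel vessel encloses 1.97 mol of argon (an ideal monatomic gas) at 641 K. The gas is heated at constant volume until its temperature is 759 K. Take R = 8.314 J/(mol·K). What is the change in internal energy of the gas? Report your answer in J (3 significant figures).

ΔU ≈ 2900 J

Constant volume ⇒ W = 0, so Q = ΔU = nCᵥΔT with Cᵥ = 3R/2 = 12.47 J/(mol·K).
ΔU = (1.97)(12.47)(759 − 641) = 2899 J.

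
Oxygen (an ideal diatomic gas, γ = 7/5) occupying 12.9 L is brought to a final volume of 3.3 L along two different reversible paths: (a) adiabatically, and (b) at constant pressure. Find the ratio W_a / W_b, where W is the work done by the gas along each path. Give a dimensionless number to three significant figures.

Path (a) adiabatic: W = P₁V₁(1 − (V₁/V₂)^(γ−1))/(γ−1) → W_a/(P₁V₁) = -1.813.
Path (b) isobaric: W = P₁(V₂ − V₁) → W_b/(P₁V₁) = -0.7442.
W_a / W_b = -1.813 / -0.7442 = 2.436.

W_a / W_b ≈ 2.44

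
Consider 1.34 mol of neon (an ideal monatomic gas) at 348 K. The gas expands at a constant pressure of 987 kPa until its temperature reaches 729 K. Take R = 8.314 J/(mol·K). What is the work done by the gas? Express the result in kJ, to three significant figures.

W ≈ 4.24 kJ

Isobaric: W = P ΔV = nR ΔT.
W = (1.34)(8.314)(729 − 348) = 4245 J.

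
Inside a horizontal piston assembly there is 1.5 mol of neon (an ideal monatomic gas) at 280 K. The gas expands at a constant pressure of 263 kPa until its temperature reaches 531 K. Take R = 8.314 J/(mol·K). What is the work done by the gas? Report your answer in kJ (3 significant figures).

Isobaric: W = P ΔV = nR ΔT.
W = (1.5)(8.314)(531 − 280) = 3130 J.

W ≈ 3.13 kJ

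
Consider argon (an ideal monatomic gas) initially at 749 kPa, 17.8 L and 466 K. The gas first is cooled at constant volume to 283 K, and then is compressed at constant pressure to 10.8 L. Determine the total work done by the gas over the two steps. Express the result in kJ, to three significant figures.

W_total ≈ -3.18 kJ

Step 1 (isochoric): W = 0 (constant volume).
After step 1: P = 454.9 kPa (V unchanged).
Step 2 (isobaric): W = PΔV = (454.9 kPa)(10.8 − 17.8 L) = -3184 J.
W_total = 0 − 3184 = -3184 J.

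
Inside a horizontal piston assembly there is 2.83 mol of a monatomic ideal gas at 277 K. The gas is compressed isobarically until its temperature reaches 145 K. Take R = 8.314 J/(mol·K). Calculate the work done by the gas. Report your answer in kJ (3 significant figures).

Isobaric: W = P ΔV = nR ΔT.
W = (2.83)(8.314)(145 − 277) = -3106 J.

W ≈ -3.11 kJ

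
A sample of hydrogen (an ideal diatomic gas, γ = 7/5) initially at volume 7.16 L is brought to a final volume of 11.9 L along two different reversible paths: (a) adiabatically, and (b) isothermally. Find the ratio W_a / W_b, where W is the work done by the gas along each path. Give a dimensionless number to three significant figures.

W_a / W_b ≈ 0.905

Path (a) adiabatic: W = P₁V₁(1 − (V₁/V₂)^(γ−1))/(γ−1) → W_a/(P₁V₁) = 0.4597.
Path (b) isothermal: W = P₁V₁ ln(V₂/V₁) → W_b/(P₁V₁) = 0.508.
W_a / W_b = 0.4597 / 0.508 = 0.9049.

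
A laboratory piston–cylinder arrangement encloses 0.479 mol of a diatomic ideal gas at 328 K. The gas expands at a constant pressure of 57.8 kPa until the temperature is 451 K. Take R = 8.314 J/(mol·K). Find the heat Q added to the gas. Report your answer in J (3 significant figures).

Isobaric: W = nRΔT = (0.479)(8.314)(123) = 489.8 J.
ΔU = nCᵥΔT with Cᵥ = 5R/2: ΔU = (0.479)(20.79)(123) = 1225 J.
Q = ΔU + W = 1225 + 489.8 = 1714 J.

Q ≈ 1710 J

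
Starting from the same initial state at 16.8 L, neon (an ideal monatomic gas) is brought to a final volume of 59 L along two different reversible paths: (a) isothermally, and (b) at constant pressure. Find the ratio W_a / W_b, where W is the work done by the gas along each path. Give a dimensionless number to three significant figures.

Path (a) isothermal: W = P₁V₁ ln(V₂/V₁) → W_a/(P₁V₁) = 1.256.
Path (b) isobaric: W = P₁(V₂ − V₁) → W_b/(P₁V₁) = 2.512.
W_a / W_b = 1.256 / 2.512 = 0.5001.

W_a / W_b ≈ 0.500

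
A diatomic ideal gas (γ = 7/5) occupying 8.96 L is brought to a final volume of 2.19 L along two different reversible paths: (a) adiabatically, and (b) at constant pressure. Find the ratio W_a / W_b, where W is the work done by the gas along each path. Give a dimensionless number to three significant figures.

W_a / W_b ≈ 2.50

Path (a) adiabatic: W = P₁V₁(1 − (V₁/V₂)^(γ−1))/(γ−1) → W_a/(P₁V₁) = -1.892.
Path (b) isobaric: W = P₁(V₂ − V₁) → W_b/(P₁V₁) = -0.7556.
W_a / W_b = -1.892 / -0.7556 = 2.504.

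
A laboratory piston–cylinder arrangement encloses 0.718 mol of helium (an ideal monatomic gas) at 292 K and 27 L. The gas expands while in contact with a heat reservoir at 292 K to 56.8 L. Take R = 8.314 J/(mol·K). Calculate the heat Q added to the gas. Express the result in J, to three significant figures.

Q ≈ 1300 J

Isothermal ⇒ ΔU = 0, so Q = W = nRT ln(V₂/V₁).
Q = (0.718)(8.314)(292) ln(56.8/27) = 1743 × 0.7437 = 1296 J.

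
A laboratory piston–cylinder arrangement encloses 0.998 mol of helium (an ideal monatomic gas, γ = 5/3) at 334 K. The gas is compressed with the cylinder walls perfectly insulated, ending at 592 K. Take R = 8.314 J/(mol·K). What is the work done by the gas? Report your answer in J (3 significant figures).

W ≈ -3210 J

Adiabatic ⇒ Q = 0, so W_by = −ΔU = nCᵥ(T₁ − T₂).
Cᵥ = 3R/2 = 12.47 J/(mol·K).
W = (0.998)(12.47)(334 − 592) = -3211 J.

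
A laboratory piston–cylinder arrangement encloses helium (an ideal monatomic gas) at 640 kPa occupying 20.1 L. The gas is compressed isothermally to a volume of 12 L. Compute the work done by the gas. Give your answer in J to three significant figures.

Isothermal: W = nRT ln(V₂/V₁) = P₁V₁ ln(V₂/V₁).
P₁V₁ = (640 kPa)(20.1 L) = 12864 J.
W = 12864 × ln(12/20.1) = 12864 × -0.5158
W_by_gas = -6635 J.

W ≈ -6640 J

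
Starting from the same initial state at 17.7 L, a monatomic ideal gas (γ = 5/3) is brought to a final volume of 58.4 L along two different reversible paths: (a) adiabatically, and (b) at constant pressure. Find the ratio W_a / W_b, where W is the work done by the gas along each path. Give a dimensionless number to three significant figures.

Path (a) adiabatic: W = P₁V₁(1 − (V₁/V₂)^(γ−1))/(γ−1) → W_a/(P₁V₁) = 0.8232.
Path (b) isobaric: W = P₁(V₂ − V₁) → W_b/(P₁V₁) = 2.299.
W_a / W_b = 0.8232 / 2.299 = 0.358.

W_a / W_b ≈ 0.358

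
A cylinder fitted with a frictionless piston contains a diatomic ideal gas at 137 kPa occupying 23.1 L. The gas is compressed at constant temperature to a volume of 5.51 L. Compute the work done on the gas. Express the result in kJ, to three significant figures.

Isothermal: W = nRT ln(V₂/V₁) = P₁V₁ ln(V₂/V₁).
P₁V₁ = (137 kPa)(23.1 L) = 3165 J.
W = 3165 × ln(5.51/23.1) = 3165 × -1.433
W_by_gas = -4536 J; work on gas = −W_by = 4536 J.

W ≈ 4.54 kJ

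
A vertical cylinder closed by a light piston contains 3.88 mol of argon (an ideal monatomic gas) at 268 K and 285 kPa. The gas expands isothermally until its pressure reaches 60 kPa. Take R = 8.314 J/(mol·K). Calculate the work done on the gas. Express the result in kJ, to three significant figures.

W ≈ -13.5 kJ

Isothermal process: W = nRT ln(V₂/V₁) = nRT ln(P₁/P₂).
W = (3.88)(8.314)(268) × ln(285/60)
  = 8645 × ln(4.75) = 8645 × 1.558
W_by_gas = 13471 J; work on gas = −W_by = -13471 J.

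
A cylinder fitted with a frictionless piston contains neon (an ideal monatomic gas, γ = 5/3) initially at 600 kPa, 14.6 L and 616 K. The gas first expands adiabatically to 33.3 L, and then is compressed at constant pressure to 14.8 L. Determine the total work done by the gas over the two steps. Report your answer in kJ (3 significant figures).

W_total ≈ 2.75 kJ

Step 1 (adiabatic): W = (P₁V₁ − P₂V₂)/(γ−1) = (8760 − 5056)/0.667 = 5557 J.
After step 1: P = 151.8 kPa, V = 33.3 L, T = 355.5 K.
Step 2 (isobaric): W = PΔV = (151.8 kPa)(14.8 − 33.3 L) = -2809 J.
W_total = 5557 − 2809 = 2748 J.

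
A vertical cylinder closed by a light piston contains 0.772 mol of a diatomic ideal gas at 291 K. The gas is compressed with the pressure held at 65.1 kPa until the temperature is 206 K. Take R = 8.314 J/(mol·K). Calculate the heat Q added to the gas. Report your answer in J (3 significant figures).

Isobaric: W = nRΔT = (0.772)(8.314)(-85) = -545.6 J.
ΔU = nCᵥΔT with Cᵥ = 5R/2: ΔU = (0.772)(20.79)(-85) = -1364 J.
Q = ΔU + W = -1364 − 545.6 = -1909 J.

Q ≈ -1910 J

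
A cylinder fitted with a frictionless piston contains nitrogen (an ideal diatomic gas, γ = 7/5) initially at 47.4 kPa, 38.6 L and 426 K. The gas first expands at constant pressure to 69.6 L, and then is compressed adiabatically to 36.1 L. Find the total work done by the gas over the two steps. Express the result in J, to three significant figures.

W_total ≈ -1010 J

Step 1 (isobaric): W = PΔV = (47.4 kPa)(69.6 − 38.6 L) = 1469 J.
After step 1: P = 47.4 kPa, V = 69.6 L, T = 768.1 K.
Step 2 (adiabatic): W = (P₁V₁ − P₂V₂)/(γ−1) = (3299 − 4290)/0.4 = -2477 J.
W_total = 1469 − 2477 = -1007 J.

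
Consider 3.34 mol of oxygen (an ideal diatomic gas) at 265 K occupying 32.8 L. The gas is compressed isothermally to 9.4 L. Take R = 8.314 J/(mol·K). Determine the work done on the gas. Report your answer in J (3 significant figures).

Isothermal: W = nRT ln(V₂/V₁).
W = (3.34)(8.314)(265) × ln(9.4/32.8)
  = 7359 × -1.25
W_by_gas = -9196 J; work on gas = −W_by = 9196 J.

W ≈ 9200 J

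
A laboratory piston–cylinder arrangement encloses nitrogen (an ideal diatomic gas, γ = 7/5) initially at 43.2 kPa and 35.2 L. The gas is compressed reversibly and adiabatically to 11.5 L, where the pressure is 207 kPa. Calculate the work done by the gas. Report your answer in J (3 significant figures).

W ≈ -2150 J

Adiabatic: W = (P₁V₁ − P₂V₂)/(γ − 1) with γ = 7/5.
P₁V₁ = 1521 J, P₂V₂ = 2380 J.
W = (1521 − 2380) / 0.4 = -2150 J.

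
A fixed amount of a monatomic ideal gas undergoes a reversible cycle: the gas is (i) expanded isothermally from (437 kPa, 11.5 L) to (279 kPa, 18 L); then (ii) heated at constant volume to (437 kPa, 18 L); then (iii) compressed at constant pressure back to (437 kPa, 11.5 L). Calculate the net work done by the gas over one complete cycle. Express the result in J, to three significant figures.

Leg (i): W = PᵢVᵢ ln(V_f/Vᵢ) = (5026) ln(18/11.5) = 2252 J.
Leg (ii): W = 0.
Leg (iii): W = PΔV = (437)(11.5 − 18) = -2840 J.
W_net = 2252 − 2840 = -589 J.

W_net ≈ -589 J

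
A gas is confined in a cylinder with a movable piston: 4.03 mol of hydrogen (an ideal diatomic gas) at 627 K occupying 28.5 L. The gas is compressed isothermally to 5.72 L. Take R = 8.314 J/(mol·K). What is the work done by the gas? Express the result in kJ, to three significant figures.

W ≈ -33.7 kJ

Isothermal: W = nRT ln(V₂/V₁).
W = (4.03)(8.314)(627) × ln(5.72/28.5)
  = 21008 × -1.606
W_by_gas = -33737 J.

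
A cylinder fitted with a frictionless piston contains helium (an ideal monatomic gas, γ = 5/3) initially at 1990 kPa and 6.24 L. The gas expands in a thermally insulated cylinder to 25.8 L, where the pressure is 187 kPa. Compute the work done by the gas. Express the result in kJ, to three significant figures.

Adiabatic: W = (P₁V₁ − P₂V₂)/(γ − 1) with γ = 5/3.
P₁V₁ = 12418 J, P₂V₂ = 4825 J.
W = (12418 − 4825) / 0.6667 = 11389 J.

W ≈ 11.4 kJ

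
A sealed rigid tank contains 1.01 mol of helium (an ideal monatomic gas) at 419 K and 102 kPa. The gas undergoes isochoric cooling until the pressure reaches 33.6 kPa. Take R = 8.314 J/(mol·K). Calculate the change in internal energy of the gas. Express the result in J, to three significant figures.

Constant volume ⇒ W = 0, so Q = ΔU = nCᵥΔT with Cᵥ = 3R/2 = 12.47 J/(mol·K).
At constant V, T₂/T₁ = P₂/P₁ ⇒ ΔT = T₁(P₂/P₁ − 1) = 419·(33.6/102 − 1) = -281 K.
ΔU = (1.01)(12.47)(-281) = -3539 J.

ΔU ≈ -3540 J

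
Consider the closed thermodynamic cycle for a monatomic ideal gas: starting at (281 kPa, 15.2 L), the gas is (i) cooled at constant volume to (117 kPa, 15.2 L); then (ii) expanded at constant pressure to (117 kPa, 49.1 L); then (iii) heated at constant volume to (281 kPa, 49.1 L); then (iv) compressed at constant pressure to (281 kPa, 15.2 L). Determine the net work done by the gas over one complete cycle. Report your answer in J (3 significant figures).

W_net ≈ -5560 J

Constant-volume legs do no work.
W(ii) = (117)(49.1 − 15.2) = 3966 J; W(iv) = (281)(15.2 − 49.1) = -9526 J.
W_net = 3966 − 9526 = -5560 J (the counter-clockwise enclosed area).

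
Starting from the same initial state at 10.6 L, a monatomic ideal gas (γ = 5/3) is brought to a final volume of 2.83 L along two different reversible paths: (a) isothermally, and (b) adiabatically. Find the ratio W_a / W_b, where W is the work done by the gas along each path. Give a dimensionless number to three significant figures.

W_a / W_b ≈ 0.624

Path (a) isothermal: W = P₁V₁ ln(V₂/V₁) → W_a/(P₁V₁) = -1.321.
Path (b) adiabatic: W = P₁V₁(1 − (V₁/V₂)^(γ−1))/(γ−1) → W_b/(P₁V₁) = -2.118.
W_a / W_b = -1.321 / -2.118 = 0.6236.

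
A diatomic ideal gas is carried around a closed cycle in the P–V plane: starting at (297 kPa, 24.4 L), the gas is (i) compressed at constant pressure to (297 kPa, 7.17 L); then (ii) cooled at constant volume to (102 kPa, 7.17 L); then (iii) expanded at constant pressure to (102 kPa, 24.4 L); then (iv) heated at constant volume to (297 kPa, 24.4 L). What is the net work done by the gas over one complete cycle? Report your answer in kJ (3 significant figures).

W_net ≈ -3.36 kJ

Constant-volume legs do no work.
W(i) = (297)(7.17 − 24.4) = -5117 J; W(iii) = (102)(24.4 − 7.17) = 1757 J.
W_net = -5117 + 1757 = -3360 J (the counter-clockwise enclosed area).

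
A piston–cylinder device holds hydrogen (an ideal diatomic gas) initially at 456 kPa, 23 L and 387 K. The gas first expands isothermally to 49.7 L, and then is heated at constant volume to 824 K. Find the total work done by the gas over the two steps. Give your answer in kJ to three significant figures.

Step 1 (isothermal): W = P₁V₁ ln(V₂/V₁) = (10488) ln(49.7/23) = 8081 J.
Step 2 (isochoric): W = 0 (constant volume).
W_total = 8081 + 0 = 8081 J.

W_total ≈ 8.08 kJ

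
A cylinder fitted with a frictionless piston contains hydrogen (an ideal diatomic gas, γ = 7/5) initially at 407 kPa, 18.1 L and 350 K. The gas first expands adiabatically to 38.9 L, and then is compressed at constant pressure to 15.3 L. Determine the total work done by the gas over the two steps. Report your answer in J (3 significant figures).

W_total ≈ 1560 J

Step 1 (adiabatic): W = (P₁V₁ − P₂V₂)/(γ−1) = (7367 − 5425)/0.4 = 4855 J.
After step 1: P = 139.4 kPa, V = 38.9 L, T = 257.7 K.
Step 2 (isobaric): W = PΔV = (139.4 kPa)(15.3 − 38.9 L) = -3291 J.
W_total = 4855 − 3291 = 1564 J.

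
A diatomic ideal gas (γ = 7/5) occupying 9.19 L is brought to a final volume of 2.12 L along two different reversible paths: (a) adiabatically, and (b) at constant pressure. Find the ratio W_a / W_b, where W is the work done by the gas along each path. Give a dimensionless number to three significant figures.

W_a / W_b ≈ 2.59

Path (a) adiabatic: W = P₁V₁(1 − (V₁/V₂)^(γ−1))/(γ−1) → W_a/(P₁V₁) = -1.995.
Path (b) isobaric: W = P₁(V₂ − V₁) → W_b/(P₁V₁) = -0.7693.
W_a / W_b = -1.995 / -0.7693 = 2.593.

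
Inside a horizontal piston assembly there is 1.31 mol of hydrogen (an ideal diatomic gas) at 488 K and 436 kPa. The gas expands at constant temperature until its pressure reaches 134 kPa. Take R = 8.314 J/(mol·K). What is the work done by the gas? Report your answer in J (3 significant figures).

W ≈ 6270 J

Isothermal process: W = nRT ln(V₂/V₁) = nRT ln(P₁/P₂).
W = (1.31)(8.314)(488) × ln(436/134)
  = 5315 × ln(3.254) = 5315 × 1.18
W_by_gas = 6271 J.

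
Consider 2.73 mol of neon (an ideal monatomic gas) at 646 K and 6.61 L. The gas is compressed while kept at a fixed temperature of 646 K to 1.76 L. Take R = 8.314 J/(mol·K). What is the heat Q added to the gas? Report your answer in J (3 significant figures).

Q ≈ -19400 J

Isothermal ⇒ ΔU = 0, so Q = W = nRT ln(V₂/V₁).
Q = (2.73)(8.314)(646) ln(1.76/6.61) = 14662 × -1.323 = -19402 J.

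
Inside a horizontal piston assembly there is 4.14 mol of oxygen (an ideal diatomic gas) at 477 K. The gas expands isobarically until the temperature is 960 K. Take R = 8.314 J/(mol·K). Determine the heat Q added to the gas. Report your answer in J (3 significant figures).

Q ≈ 58200 J

Isobaric: W = nRΔT = (4.14)(8.314)(483) = 16625 J.
ΔU = nCᵥΔT with Cᵥ = 5R/2: ΔU = (4.14)(20.79)(483) = 41562 J.
Q = ΔU + W = 41562 + 16625 = 58187 J.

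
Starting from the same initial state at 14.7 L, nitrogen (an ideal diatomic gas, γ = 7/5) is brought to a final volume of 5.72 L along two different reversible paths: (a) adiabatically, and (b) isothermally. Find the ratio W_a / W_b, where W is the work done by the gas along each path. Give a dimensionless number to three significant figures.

W_a / W_b ≈ 1.21

Path (a) adiabatic: W = P₁V₁(1 − (V₁/V₂)^(γ−1))/(γ−1) → W_a/(P₁V₁) = -1.147.
Path (b) isothermal: W = P₁V₁ ln(V₂/V₁) → W_b/(P₁V₁) = -0.9439.
W_a / W_b = -1.147 / -0.9439 = 1.215.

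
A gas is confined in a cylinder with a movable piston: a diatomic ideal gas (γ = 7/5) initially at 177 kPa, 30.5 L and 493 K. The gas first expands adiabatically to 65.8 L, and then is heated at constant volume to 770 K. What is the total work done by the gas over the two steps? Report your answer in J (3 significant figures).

W_total ≈ 3570 J

Step 1 (adiabatic): W = (P₁V₁ − P₂V₂)/(γ−1) = (5398 − 3969)/0.4 = 3573 J.
Step 2 (isochoric): W = 0 (constant volume).
W_total = 3573 + 0 = 3573 J.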